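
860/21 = 40 + 20/21 = 40.95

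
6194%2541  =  1112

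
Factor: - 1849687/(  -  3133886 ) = 264241/447698 = 2^( - 1) * 89^1*2969^1*223849^(-1) 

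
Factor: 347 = 347^1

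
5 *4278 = 21390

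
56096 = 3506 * 16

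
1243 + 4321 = 5564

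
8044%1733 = 1112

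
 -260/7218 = - 1+3479/3609= - 0.04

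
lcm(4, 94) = 188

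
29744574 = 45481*654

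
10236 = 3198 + 7038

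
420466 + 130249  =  550715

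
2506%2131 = 375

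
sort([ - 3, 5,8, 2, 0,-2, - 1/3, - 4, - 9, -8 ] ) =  [ - 9, - 8, - 4,  -  3 , - 2, - 1/3, 0, 2, 5,8]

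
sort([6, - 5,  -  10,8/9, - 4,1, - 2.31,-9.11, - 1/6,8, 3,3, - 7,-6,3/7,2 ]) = [ - 10,  -  9.11, - 7,  -  6, - 5, - 4,-2.31, - 1/6,3/7,  8/9,1,2,3 , 3, 6,8] 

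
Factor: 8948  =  2^2*2237^1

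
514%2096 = 514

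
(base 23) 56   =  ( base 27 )4D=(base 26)4h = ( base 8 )171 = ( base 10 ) 121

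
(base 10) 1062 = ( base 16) 426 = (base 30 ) 15C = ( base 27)1C9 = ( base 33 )W6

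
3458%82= 14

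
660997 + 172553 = 833550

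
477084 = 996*479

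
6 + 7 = 13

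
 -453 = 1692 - 2145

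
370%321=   49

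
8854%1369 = 640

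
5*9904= 49520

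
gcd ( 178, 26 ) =2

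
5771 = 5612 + 159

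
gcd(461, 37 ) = 1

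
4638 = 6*773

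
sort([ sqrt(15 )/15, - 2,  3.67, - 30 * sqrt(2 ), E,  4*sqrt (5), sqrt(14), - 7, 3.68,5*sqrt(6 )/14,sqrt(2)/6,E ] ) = [-30 * sqrt(2 ) , - 7, - 2, sqrt ( 2 )/6,sqrt(15 )/15,5 * sqrt(6)/14,E, E,3.67 , 3.68,sqrt(14),4 * sqrt(5 ) ] 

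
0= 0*587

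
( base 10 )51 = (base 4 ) 303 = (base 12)43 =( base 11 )47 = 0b110011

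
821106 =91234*9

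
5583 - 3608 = 1975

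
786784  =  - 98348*( - 8)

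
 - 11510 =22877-34387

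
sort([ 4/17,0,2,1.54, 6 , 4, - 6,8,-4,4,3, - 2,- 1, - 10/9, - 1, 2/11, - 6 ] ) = [-6,  -  6, - 4, - 2, - 10/9, - 1, - 1,  0 , 2/11 , 4/17,1.54, 2,  3,4, 4, 6,8] 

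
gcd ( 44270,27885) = 5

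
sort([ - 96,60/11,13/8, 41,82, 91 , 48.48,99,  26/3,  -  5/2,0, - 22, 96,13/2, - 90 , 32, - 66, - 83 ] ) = [ - 96, - 90, - 83, - 66 , - 22, - 5/2, 0,13/8,60/11 , 13/2,26/3,  32, 41,48.48,82,91,96, 99 ] 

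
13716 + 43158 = 56874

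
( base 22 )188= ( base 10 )668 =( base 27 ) ok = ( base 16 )29C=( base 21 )1ah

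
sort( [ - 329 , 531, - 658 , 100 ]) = [ - 658, - 329,100, 531 ] 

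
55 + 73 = 128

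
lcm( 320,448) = 2240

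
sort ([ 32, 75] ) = [ 32 , 75]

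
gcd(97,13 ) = 1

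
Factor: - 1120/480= - 7/3 =- 3^(-1 )*7^1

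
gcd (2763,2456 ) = 307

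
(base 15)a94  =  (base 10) 2389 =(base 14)c29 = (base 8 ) 4525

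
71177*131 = 9324187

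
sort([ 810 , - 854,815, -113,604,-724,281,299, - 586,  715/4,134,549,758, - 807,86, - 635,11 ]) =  [-854,-807,-724,-635, - 586,-113, 11, 86,  134, 715/4,281,299,549, 604,758,810,815] 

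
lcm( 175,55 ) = 1925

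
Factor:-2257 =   -  37^1*61^1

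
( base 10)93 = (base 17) 58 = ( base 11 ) 85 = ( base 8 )135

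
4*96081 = 384324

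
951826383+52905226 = 1004731609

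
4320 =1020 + 3300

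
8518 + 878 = 9396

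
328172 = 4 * 82043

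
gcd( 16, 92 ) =4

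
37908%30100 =7808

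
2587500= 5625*460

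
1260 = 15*84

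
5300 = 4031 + 1269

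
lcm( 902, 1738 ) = 71258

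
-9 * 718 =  - 6462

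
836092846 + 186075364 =1022168210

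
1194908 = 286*4178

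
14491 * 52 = 753532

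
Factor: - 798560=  - 2^5*5^1*7^1 * 23^1*31^1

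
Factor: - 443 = -443^1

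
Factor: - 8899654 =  - 2^1*53^1*113^1*743^1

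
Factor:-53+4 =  - 7^2= - 49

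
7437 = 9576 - 2139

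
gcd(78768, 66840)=24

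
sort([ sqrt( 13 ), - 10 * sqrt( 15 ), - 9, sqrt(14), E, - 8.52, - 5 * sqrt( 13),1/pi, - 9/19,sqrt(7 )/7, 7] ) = [-10* sqrt( 15 ),-5* sqrt(13 ),-9  ,-8.52,-9/19,1/pi, sqrt (7 ) /7, E, sqrt ( 13), sqrt( 14), 7]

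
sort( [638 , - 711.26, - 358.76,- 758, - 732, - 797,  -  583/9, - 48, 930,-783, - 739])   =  [ - 797, - 783, - 758, - 739, - 732, - 711.26, - 358.76,  -  583/9, - 48, 638, 930]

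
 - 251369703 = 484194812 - 735564515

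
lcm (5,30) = 30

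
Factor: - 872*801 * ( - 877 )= 2^3 * 3^2*89^1 * 109^1*877^1  =  612559944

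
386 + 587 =973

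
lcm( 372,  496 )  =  1488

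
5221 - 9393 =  -4172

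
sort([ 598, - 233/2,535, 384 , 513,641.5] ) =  [ - 233/2 , 384, 513,  535,598,641.5 ]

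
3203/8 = 400+3/8 =400.38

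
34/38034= 17/19017= 0.00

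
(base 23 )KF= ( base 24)jj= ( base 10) 475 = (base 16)1db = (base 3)122121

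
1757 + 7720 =9477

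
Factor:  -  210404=-2^2*23^1*2287^1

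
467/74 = 6 + 23/74 = 6.31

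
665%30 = 5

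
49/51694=49/51694 = 0.00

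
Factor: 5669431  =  23^1*246497^1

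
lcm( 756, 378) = 756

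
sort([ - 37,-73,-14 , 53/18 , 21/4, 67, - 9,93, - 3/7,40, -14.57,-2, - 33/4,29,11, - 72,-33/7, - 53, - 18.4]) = [ - 73 , - 72, - 53, - 37, -18.4, - 14.57,-14 , - 9, - 33/4, -33/7, - 2,  -  3/7,53/18, 21/4, 11 , 29,40, 67,93] 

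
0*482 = 0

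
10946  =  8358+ 2588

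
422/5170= 211/2585 = 0.08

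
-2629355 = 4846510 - 7475865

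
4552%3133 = 1419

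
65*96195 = 6252675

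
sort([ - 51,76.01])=[ - 51, 76.01]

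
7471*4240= 31677040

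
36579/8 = 36579/8 = 4572.38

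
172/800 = 43/200 = 0.21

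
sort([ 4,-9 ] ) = [ - 9,4]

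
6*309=1854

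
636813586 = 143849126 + 492964460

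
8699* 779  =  6776521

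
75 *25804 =1935300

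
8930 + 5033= 13963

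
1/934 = 1/934 = 0.00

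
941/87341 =941/87341=0.01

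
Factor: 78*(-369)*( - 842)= 2^2*3^3*13^1*41^1*421^1 = 24234444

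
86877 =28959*3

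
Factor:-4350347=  - 4350347^1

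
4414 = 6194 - 1780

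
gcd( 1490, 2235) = 745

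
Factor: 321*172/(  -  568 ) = -13803/142 = - 2^( - 1 )*3^1*43^1 * 71^ ( - 1 )*107^1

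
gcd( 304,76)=76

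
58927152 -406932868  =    -  348005716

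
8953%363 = 241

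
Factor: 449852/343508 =533/407= 11^( - 1) * 13^1*37^(  -  1)*41^1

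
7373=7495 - 122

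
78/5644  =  39/2822 = 0.01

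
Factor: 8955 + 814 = 9769^1 =9769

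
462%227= 8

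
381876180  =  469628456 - 87752276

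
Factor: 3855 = 3^1*5^1*257^1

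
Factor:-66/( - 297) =2/9 = 2^1*3^( - 2)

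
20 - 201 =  - 181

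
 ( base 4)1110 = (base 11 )77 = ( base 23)3F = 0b1010100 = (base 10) 84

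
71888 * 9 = 646992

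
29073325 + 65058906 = 94132231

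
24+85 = 109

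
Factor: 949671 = 3^3*17^1 * 2069^1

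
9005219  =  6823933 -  - 2181286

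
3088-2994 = 94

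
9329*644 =6007876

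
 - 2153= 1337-3490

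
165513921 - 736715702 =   -  571201781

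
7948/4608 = 1  +  835/1152 = 1.72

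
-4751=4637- 9388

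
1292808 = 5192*249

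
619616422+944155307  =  1563771729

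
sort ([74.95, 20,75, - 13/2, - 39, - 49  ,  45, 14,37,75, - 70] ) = [-70,-49,  -  39, - 13/2,14,20, 37, 45, 74.95,75,75]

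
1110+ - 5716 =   -  4606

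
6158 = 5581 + 577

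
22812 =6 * 3802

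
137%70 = 67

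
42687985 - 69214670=-26526685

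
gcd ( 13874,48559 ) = 6937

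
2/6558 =1/3279 = 0.00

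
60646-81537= - 20891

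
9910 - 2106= 7804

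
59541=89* 669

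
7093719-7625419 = -531700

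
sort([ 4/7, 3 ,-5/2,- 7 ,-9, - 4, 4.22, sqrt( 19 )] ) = [-9, - 7, - 4, - 5/2,4/7,3,4.22, sqrt( 19 )] 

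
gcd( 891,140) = 1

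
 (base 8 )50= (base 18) 24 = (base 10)40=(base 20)20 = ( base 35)15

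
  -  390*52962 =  - 20655180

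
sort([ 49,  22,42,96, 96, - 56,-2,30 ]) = [-56, - 2,22,30,42, 49, 96,96 ] 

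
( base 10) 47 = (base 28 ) 1j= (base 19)29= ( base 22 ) 23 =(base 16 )2f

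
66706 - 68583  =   - 1877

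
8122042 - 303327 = 7818715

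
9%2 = 1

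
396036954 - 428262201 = -32225247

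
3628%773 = 536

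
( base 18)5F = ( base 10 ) 105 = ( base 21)50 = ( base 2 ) 1101001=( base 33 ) 36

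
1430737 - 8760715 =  - 7329978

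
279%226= 53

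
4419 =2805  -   - 1614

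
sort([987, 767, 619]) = [ 619, 767,987 ] 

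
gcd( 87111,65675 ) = 1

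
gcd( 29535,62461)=1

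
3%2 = 1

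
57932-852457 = -794525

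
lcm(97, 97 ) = 97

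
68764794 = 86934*791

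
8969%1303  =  1151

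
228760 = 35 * 6536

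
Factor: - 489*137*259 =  -17351187 = - 3^1*7^1 * 37^1*137^1*163^1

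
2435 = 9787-7352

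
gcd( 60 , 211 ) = 1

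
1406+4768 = 6174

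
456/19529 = 456/19529 = 0.02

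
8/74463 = 8/74463 =0.00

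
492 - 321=171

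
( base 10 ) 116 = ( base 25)4G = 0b1110100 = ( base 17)6e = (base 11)A6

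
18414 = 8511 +9903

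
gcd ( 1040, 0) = 1040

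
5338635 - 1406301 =3932334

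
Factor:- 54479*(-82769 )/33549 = 3^(-1)*37^1*53^(-1)*157^1*211^(-1) * 347^1*2237^1  =  4509172351/33549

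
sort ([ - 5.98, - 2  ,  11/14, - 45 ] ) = [ - 45, - 5.98, - 2,11/14]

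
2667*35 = 93345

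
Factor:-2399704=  - 2^3*79^1*3797^1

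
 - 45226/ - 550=82 + 63/275 = 82.23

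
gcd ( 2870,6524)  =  14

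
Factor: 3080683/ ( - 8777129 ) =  - 61^1*1657^( - 1 )*5297^( - 1 )*50503^1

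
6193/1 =6193 = 6193.00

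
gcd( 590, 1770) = 590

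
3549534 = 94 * 37761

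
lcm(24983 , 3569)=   24983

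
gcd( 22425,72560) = 5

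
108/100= 1 + 2/25 =1.08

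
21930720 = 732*29960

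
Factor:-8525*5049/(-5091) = 14347575/1697= 3^2 * 5^2*11^2*17^1*31^1*1697^( - 1)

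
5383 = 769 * 7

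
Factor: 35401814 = 2^1*7^2*31^1 * 43^1*271^1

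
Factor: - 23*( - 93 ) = 3^1*23^1*31^1 = 2139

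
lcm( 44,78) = 1716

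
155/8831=155/8831=0.02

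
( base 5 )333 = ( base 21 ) 49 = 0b1011101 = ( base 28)39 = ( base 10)93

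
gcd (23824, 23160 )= 8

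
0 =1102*0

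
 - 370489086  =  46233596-416722682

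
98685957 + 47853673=146539630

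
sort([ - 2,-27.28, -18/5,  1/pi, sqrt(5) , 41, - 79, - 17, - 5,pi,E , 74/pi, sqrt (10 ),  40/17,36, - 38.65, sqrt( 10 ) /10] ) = [-79,- 38.65, - 27.28,-17, - 5,-18/5, - 2,sqrt( 10)/10,1/pi, sqrt(5),40/17,E, pi,  sqrt ( 10),74/pi, 36, 41] 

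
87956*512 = 45033472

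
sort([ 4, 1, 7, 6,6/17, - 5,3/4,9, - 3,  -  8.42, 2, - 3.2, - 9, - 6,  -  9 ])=[-9, - 9, - 8.42, - 6, -5,  -  3.2,  -  3,6/17,3/4, 1,2,4,6,7, 9]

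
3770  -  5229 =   -  1459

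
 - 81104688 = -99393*816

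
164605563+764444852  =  929050415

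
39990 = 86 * 465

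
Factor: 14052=2^2*3^1*1171^1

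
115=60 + 55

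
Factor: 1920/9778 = 960/4889 = 2^6 * 3^1 * 5^1 * 4889^(  -  1) 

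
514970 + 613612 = 1128582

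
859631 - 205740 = 653891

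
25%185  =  25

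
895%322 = 251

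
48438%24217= 4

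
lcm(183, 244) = 732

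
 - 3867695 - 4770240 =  - 8637935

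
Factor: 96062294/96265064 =48031147/48132532 = 2^(  -  2 ) * 7^(- 1)*67^( - 1 )*229^1*25657^( - 1)*209743^1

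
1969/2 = 984+1/2 = 984.50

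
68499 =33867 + 34632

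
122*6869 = 838018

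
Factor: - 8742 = - 2^1*3^1*31^1*47^1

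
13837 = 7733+6104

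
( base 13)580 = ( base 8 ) 1665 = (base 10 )949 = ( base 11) 793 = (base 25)1co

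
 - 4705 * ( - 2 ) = 9410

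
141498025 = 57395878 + 84102147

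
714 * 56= 39984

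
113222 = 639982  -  526760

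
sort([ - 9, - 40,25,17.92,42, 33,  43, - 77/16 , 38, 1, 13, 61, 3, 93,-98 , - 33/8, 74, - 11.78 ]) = [-98, - 40, - 11.78, -9, - 77/16 ,-33/8,  1, 3, 13,17.92, 25, 33, 38,42, 43,61,74, 93]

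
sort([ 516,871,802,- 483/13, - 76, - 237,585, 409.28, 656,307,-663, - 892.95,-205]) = [ - 892.95, - 663, - 237,- 205, - 76,-483/13, 307, 409.28,516, 585, 656,802, 871 ] 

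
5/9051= 5/9051 =0.00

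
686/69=9 + 65/69 =9.94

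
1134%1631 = 1134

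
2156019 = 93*23183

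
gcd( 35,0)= 35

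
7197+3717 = 10914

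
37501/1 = 37501 = 37501.00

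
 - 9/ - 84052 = 9/84052 = 0.00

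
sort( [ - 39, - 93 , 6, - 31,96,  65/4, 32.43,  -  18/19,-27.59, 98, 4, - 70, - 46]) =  [ - 93, - 70, - 46, - 39, - 31, - 27.59, - 18/19,  4, 6, 65/4, 32.43, 96, 98] 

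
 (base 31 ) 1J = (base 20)2a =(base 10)50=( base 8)62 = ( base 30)1k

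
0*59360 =0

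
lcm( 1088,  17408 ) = 17408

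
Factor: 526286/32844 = 2^(-1) * 3^ ( -1 )*7^ ( - 1)*673^1 = 673/42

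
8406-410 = 7996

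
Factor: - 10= - 2^1*5^1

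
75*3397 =254775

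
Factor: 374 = 2^1 * 11^1*17^1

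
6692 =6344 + 348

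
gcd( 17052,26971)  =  7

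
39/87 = 13/29 = 0.45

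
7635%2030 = 1545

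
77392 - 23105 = 54287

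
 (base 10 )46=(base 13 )37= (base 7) 64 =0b101110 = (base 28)1I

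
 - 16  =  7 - 23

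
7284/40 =1821/10 = 182.10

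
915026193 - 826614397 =88411796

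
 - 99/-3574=99/3574 =0.03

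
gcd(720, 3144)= 24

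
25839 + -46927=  - 21088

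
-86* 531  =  -45666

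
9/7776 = 1/864 = 0.00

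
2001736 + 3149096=5150832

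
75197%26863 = 21471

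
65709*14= 919926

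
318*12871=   4092978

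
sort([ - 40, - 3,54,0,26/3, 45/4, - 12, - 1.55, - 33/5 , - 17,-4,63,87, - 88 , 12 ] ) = [ - 88, - 40, - 17,-12, - 33/5, - 4  , - 3, - 1.55,  0,26/3,45/4,  12,54,63,87 ] 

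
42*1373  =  57666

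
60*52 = 3120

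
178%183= 178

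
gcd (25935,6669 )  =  741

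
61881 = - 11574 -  - 73455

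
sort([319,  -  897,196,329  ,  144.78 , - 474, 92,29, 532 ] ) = [ - 897,  -  474, 29,92,144.78,196,319,329, 532] 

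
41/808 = 41/808 = 0.05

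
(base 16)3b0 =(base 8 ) 1660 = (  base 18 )2g8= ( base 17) 349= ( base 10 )944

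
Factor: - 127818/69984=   -  2^( - 4)*3^( - 2) * 263^1  =  -263/144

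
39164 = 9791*4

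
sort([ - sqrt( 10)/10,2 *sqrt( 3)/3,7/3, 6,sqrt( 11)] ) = [ - sqrt(  10)/10,2 * sqrt(3)/3,7/3, sqrt( 11),  6 ] 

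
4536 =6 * 756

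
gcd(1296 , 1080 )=216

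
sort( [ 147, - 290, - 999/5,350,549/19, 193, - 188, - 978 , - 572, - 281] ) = [ - 978,-572, - 290, - 281,-999/5, - 188, 549/19, 147,193,350 ]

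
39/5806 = 39/5806  =  0.01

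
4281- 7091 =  - 2810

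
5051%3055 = 1996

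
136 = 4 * 34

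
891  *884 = 787644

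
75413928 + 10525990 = 85939918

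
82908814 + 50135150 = 133043964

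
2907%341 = 179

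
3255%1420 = 415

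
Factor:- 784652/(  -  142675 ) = 2^2*5^( - 2 ) * 11^1  *13^( - 1 )*17^1*439^(-1)*1049^1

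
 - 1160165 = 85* ( - 13649)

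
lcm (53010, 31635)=1961370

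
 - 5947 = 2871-8818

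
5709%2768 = 173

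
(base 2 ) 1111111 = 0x7F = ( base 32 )3v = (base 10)127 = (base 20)67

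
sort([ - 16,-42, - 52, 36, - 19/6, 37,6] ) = [ - 52,  -  42,  -  16,-19/6, 6, 36,37 ] 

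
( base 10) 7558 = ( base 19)11hf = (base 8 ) 16606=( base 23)E6E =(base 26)B4I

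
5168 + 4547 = 9715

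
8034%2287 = 1173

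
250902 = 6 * 41817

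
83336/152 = 10417/19  =  548.26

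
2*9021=18042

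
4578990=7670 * 597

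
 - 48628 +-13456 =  - 62084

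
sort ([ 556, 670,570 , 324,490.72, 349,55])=[55,324,349,  490.72,556, 570, 670 ]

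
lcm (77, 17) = 1309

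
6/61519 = 6/61519 = 0.00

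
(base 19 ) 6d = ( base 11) 106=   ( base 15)87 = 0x7f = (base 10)127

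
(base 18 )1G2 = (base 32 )j6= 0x266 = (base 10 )614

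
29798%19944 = 9854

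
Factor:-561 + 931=370 = 2^1*5^1*37^1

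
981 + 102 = 1083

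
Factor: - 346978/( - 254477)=2^1*19^1*23^1*641^( - 1) = 874/641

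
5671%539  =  281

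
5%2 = 1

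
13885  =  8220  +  5665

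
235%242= 235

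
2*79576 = 159152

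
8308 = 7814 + 494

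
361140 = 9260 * 39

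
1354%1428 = 1354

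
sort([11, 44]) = [ 11, 44 ] 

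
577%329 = 248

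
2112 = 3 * 704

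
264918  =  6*44153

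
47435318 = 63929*742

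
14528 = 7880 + 6648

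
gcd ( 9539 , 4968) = 1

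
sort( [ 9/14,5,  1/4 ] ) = [ 1/4,9/14, 5] 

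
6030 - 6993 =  - 963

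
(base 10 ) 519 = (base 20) 15j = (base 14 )291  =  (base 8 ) 1007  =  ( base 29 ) HQ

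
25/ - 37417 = -25/37417 = -0.00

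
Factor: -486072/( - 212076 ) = 2^1*137^(-1 ) * 157^1=314/137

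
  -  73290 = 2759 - 76049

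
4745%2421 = 2324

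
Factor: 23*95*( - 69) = -3^1* 5^1*19^1*23^2 = - 150765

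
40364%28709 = 11655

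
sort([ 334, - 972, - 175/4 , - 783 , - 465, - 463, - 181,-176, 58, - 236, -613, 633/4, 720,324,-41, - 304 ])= [ - 972, - 783  , - 613,-465, - 463, - 304, - 236, - 181,-176,-175/4, - 41 , 58,  633/4 , 324, 334, 720]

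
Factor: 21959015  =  5^1* 13^3*1999^1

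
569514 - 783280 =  - 213766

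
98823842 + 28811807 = 127635649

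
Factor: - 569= -569^1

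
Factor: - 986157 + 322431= - 663726 = - 2^1*3^1*7^1*15803^1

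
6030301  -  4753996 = 1276305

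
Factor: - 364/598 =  - 2^1*7^1*23^(  -  1 ) = - 14/23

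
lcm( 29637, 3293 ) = 29637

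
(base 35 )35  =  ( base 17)68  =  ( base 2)1101110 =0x6e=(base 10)110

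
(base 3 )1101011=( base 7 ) 2632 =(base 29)15H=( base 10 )1003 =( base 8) 1753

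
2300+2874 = 5174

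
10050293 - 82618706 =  - 72568413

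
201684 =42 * 4802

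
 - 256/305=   -  256/305 = - 0.84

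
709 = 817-108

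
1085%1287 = 1085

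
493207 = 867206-373999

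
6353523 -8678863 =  - 2325340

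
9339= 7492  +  1847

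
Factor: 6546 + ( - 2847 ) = 3^3*137^1 = 3699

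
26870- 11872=14998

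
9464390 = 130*72803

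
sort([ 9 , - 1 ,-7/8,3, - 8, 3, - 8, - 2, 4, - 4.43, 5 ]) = [  -  8,-8, -4.43,  -  2,  -  1, -7/8, 3, 3, 4, 5  ,  9]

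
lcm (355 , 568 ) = 2840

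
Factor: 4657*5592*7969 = 2^3*3^1*13^1*233^1 * 613^1*4657^1 = 207528251736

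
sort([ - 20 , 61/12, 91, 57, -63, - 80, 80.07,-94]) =[ - 94,  -  80, - 63, - 20, 61/12,57,80.07,91 ] 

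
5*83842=419210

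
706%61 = 35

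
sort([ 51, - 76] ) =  [ - 76,51]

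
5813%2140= 1533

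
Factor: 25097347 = 11^1 * 19^1*23^2* 227^1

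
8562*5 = 42810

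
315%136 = 43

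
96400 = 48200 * 2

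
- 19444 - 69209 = -88653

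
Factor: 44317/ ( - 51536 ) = - 2^( - 4)*7^1*13^1*487^1*3221^( - 1) 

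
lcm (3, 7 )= 21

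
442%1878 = 442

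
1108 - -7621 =8729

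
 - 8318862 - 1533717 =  - 9852579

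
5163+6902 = 12065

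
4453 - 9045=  - 4592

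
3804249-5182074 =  - 1377825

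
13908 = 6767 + 7141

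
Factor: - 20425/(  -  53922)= 25/66 = 2^( - 1)*3^(-1 )*5^2*11^(-1) 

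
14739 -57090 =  - 42351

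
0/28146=0 = 0.00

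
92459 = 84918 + 7541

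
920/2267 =920/2267= 0.41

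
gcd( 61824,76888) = 56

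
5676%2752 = 172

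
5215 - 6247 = -1032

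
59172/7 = 8453 + 1/7 = 8453.14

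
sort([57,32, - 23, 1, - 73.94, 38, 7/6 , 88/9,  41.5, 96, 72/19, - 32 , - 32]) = [ - 73.94, - 32,  -  32, - 23, 1, 7/6, 72/19, 88/9,32, 38,41.5, 57,96]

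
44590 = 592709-548119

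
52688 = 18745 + 33943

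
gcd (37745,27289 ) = 1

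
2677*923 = 2470871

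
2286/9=254 =254.00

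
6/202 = 3/101  =  0.03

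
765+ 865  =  1630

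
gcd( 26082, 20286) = 2898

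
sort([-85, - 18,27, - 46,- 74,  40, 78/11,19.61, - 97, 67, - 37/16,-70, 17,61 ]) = [-97,  -  85,-74,  -  70  , - 46, - 18, - 37/16, 78/11,17, 19.61, 27, 40 , 61,67]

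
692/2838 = 346/1419 = 0.24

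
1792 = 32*56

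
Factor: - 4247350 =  - 2^1  *  5^2*84947^1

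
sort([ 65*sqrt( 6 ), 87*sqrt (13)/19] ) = [87*sqrt ( 13)/19, 65 * sqrt(6 ) ]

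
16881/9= 1875+2/3 = 1875.67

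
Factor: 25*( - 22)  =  -550=- 2^1*5^2*11^1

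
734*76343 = 56035762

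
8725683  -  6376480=2349203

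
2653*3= 7959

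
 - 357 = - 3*119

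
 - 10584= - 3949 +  - 6635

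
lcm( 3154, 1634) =135622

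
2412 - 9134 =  -6722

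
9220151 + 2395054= 11615205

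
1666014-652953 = 1013061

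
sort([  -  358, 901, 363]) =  [ -358,363,901]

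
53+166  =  219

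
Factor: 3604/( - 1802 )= - 2= - 2^1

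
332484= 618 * 538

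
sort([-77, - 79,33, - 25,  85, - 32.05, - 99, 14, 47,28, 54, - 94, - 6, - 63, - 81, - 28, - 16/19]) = [ - 99, - 94,-81,-79, - 77, - 63,-32.05, - 28, - 25, - 6, - 16/19,14,28, 33,  47, 54, 85]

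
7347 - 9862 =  - 2515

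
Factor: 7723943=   7723943^1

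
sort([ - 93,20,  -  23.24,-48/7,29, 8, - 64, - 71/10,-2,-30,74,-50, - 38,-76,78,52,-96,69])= [-96,-93,  -  76, - 64 , - 50,- 38,-30, - 23.24, - 71/10, - 48/7,-2,8 , 20,29, 52 , 69,74,  78 ] 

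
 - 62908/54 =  - 1165 + 1/27 = - 1164.96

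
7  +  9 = 16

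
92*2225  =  204700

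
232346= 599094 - 366748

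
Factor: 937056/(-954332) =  - 234264/238583=-2^3*3^1*19^(-1)*29^( - 1)*43^1 * 227^1*433^( - 1)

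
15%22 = 15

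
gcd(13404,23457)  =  3351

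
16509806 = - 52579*( - 314)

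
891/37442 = 891/37442 = 0.02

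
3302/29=3302/29 = 113.86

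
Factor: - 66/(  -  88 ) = 3/4 = 2^( - 2 )*3^1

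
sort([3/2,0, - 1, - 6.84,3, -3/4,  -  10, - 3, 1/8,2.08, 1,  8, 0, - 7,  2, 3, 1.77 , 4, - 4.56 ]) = [ - 10,-7,- 6.84, - 4.56, - 3, - 1  , - 3/4,0, 0,1/8, 1,3/2 , 1.77,  2, 2.08, 3, 3,4  ,  8 ] 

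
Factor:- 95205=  - 3^1*5^1*11^1 * 577^1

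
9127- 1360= 7767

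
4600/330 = 460/33 = 13.94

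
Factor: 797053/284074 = 2^( - 1)*7^(-1 ) * 103^ ( - 1)*197^(  -  1) * 797053^1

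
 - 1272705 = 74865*(- 17 ) 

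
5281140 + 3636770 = 8917910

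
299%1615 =299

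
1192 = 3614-2422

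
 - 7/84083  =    -  1 + 84076/84083 = -0.00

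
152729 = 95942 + 56787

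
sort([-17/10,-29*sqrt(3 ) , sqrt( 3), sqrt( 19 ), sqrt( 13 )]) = [ - 29*sqrt( 3), - 17/10,sqrt (3),sqrt (13), sqrt( 19)]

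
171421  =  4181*41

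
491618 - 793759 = - 302141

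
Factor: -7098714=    - 2^1 *3^2*7^1*53^1*1063^1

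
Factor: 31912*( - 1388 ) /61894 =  - 2^4*7^( - 1 )*347^1*3989^1*4421^(-1) = -22146928/30947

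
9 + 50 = 59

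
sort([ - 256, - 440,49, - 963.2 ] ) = [ - 963.2, - 440, - 256,49 ]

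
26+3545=3571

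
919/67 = 13 + 48/67 =13.72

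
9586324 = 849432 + 8736892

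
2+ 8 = 10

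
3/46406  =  3/46406 = 0.00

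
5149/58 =88+45/58  =  88.78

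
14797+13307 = 28104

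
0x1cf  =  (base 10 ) 463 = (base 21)111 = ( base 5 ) 3323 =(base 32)ef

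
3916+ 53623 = 57539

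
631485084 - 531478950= 100006134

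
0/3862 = 0 = 0.00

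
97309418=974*99907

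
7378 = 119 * 62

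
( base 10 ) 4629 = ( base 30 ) 549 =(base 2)1001000010101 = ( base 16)1215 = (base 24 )80L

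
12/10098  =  2/1683= 0.00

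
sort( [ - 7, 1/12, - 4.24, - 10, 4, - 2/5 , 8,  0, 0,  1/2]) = [ - 10,- 7 , - 4.24, - 2/5,0, 0, 1/12,1/2, 4 , 8]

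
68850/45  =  1530 = 1530.00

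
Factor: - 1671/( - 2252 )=2^(  -  2)*3^1*557^1*563^(-1)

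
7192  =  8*899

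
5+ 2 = 7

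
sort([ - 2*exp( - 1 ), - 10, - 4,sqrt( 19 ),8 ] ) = [ - 10, - 4, - 2*exp( - 1), sqrt( 19 ), 8] 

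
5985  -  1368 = 4617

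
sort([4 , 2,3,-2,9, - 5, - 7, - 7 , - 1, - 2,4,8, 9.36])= [ - 7,-7, - 5, - 2,-2, - 1,2,3,4, 4,8,  9,9.36 ] 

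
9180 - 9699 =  - 519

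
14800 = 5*2960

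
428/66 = 6 + 16/33  =  6.48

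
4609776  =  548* 8412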